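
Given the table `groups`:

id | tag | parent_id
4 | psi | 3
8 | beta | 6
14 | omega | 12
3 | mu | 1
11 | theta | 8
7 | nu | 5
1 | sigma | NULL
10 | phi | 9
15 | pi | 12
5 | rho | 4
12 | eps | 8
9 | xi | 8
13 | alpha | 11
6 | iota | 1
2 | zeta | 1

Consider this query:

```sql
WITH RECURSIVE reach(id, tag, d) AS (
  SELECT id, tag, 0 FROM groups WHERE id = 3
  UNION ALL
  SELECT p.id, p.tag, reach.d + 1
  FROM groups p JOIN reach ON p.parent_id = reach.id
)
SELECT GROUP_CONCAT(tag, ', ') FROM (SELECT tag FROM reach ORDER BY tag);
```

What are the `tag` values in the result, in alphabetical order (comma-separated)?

Base: id=3 (mu) at d 0.
Iteration 1: rows with parent_id in {3} -> psi (id 4, d 1).
Iteration 2: rows with parent_id in {4} -> rho (id 5, d 2).
Iteration 3: rows with parent_id in {5} -> nu (id 7, d 3).
Iteration 4: no rows with parent_id in {7}; recursion stops.

mu, nu, psi, rho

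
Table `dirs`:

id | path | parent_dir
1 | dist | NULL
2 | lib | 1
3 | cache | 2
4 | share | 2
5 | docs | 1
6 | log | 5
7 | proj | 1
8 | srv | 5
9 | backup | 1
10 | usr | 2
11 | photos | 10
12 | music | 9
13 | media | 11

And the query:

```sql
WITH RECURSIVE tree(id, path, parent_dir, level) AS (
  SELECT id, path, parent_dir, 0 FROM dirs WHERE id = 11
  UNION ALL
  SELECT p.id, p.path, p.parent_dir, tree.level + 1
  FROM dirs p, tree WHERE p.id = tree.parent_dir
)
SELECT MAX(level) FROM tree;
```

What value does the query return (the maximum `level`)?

3

Base: id=11 (photos), parent_dir=10, level 0.
Iteration 1: join on id=10 -> usr (id 10, parent_dir=2, level 1).
Iteration 2: join on id=2 -> lib (id 2, parent_dir=1, level 2).
Iteration 3: join on id=1 -> dist (id 1, parent_dir=NULL, level 3).
Iteration 4: parent_dir is NULL; no match; recursion stops.
level values: 0, 1, 2, 3; the maximum is 3.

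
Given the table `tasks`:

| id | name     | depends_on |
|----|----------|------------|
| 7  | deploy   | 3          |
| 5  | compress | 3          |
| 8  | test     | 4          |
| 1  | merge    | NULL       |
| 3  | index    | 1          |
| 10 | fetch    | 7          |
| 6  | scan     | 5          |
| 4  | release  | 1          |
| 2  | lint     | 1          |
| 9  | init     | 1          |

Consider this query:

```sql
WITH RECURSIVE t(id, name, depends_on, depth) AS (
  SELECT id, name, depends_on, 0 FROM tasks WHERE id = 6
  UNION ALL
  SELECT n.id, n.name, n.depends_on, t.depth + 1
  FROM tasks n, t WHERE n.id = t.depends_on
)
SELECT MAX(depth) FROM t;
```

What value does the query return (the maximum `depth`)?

3

Base: id=6 (scan), depends_on=5, depth 0.
Iteration 1: join on id=5 -> compress (id 5, depends_on=3, depth 1).
Iteration 2: join on id=3 -> index (id 3, depends_on=1, depth 2).
Iteration 3: join on id=1 -> merge (id 1, depends_on=NULL, depth 3).
Iteration 4: depends_on is NULL; no match; recursion stops.
depth values: 0, 1, 2, 3; the maximum is 3.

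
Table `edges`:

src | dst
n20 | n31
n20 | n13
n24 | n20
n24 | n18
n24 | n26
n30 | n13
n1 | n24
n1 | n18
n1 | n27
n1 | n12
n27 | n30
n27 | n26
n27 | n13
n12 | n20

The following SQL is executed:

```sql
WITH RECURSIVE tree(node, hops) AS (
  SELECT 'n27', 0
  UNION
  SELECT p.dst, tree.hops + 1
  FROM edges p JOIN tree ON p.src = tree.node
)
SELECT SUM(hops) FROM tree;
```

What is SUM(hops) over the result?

Base: (n27, hops=0).
Iteration 1: edges from {n27} -> (n13, hops=1), (n26, hops=1), (n30, hops=1).
Iteration 2: edges from {n13,n26,n30} -> (n13, hops=2).
Iteration 3: no outgoing edges from {n13}; recursion stops.
SUM(hops) = 0 + 1 + 1 + 1 + 2 = 5.

5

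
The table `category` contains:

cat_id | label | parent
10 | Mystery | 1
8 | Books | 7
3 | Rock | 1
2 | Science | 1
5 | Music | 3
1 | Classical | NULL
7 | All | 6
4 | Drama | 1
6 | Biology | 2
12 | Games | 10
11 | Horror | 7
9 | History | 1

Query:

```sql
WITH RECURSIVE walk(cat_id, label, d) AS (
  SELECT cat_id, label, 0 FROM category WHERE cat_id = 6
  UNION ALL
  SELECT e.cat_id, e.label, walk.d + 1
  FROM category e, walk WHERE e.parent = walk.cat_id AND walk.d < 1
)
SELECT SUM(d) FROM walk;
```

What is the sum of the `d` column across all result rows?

Base: cat_id=6 (Biology) at d 0.
Iteration 1: rows with parent in {6} -> All (id 7, d 1).
Iteration 2: d < 1 fails for all current rows; recursion stops.
SUM(d) = 0 + 1 = 1.

1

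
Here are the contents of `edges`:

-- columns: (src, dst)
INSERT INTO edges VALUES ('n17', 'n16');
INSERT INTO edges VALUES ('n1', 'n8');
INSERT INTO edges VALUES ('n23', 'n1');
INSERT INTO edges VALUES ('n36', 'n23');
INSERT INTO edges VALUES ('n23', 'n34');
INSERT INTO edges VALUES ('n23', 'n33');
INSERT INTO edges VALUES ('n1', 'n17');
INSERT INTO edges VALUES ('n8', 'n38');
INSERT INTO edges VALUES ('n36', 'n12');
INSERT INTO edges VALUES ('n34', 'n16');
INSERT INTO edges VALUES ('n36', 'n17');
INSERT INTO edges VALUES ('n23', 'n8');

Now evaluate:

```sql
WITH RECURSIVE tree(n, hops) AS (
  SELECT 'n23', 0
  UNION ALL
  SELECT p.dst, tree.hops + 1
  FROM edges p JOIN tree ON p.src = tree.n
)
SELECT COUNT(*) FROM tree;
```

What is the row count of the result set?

11

Base: (n23, hops=0).
Iteration 1: edges from {n23} -> (n1, hops=1), (n33, hops=1), (n34, hops=1), (n8, hops=1).
Iteration 2: edges from {n1,n33,n34,n8} -> (n16, hops=2), (n17, hops=2), (n38, hops=2), (n8, hops=2).
Iteration 3: edges from {n16,n17,n38,n8} -> (n16, hops=3), (n38, hops=3).
Iteration 4: no outgoing edges from {n16,n38}; recursion stops.
Total rows emitted: 11.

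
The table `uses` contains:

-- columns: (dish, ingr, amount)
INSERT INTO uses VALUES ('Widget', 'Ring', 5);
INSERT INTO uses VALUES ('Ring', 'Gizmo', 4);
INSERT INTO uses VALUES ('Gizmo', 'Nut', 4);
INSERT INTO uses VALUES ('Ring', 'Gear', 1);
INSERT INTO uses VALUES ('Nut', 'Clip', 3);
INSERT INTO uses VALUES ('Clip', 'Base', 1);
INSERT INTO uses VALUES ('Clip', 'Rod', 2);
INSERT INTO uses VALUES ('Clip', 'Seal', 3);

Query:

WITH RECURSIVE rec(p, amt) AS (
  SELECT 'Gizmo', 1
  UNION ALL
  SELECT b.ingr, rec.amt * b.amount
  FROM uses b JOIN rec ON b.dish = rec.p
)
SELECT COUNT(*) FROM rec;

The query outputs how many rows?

6

Base: (Gizmo, amt=1).
Iteration 1: components of {Gizmo} -> Nut = 1*4 = 4.
Iteration 2: components of {Nut} -> Clip = 4*3 = 12.
Iteration 3: components of {Clip} -> Base = 12*1 = 12, Rod = 12*2 = 24, Seal = 12*3 = 36.
Iteration 4: no further components; recursion stops.
Total rows emitted: 6.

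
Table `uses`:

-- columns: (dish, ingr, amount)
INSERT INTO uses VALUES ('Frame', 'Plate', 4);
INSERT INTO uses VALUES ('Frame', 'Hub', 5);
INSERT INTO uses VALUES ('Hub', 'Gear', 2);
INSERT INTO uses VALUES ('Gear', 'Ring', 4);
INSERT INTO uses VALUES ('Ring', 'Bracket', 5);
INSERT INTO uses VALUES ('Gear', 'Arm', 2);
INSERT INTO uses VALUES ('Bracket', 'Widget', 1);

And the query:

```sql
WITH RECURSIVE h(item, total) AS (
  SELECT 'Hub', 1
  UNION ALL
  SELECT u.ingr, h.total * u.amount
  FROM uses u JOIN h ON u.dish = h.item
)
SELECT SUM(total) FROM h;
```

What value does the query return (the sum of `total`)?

Base: (Hub, total=1).
Iteration 1: components of {Hub} -> Gear = 1*2 = 2.
Iteration 2: components of {Gear} -> Arm = 2*2 = 4, Ring = 2*4 = 8.
Iteration 3: components of {Arm,Ring} -> Bracket = 8*5 = 40.
Iteration 4: components of {Bracket} -> Widget = 40*1 = 40.
Iteration 5: no further components; recursion stops.
SUM(total) = 1 + 2 + 8 + 4 + 40 + 40 = 95.

95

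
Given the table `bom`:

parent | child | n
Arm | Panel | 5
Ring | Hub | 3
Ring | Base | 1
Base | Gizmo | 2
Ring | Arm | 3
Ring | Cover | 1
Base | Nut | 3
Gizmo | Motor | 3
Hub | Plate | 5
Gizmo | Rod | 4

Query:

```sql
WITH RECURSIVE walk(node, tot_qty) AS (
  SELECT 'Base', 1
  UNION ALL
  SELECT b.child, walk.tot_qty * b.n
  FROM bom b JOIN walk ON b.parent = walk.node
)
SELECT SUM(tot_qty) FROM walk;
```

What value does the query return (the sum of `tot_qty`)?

20

Base: (Base, tot_qty=1).
Iteration 1: components of {Base} -> Gizmo = 1*2 = 2, Nut = 1*3 = 3.
Iteration 2: components of {Gizmo,Nut} -> Motor = 2*3 = 6, Rod = 2*4 = 8.
Iteration 3: no further components; recursion stops.
SUM(tot_qty) = 1 + 3 + 2 + 8 + 6 = 20.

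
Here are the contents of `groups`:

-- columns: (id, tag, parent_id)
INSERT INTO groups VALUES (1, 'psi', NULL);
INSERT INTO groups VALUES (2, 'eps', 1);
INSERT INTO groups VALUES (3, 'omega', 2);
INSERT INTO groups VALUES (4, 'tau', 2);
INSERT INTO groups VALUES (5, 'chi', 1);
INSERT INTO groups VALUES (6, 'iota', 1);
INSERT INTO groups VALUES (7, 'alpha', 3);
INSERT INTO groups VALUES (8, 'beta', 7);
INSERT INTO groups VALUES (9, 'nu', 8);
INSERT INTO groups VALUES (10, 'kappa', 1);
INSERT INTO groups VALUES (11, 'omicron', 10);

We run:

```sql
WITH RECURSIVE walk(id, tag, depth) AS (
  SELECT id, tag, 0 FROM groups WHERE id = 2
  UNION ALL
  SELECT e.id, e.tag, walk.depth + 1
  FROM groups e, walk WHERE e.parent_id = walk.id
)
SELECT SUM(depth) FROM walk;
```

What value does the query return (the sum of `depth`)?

11

Base: id=2 (eps) at depth 0.
Iteration 1: rows with parent_id in {2} -> omega (id 3, depth 1), tau (id 4, depth 1).
Iteration 2: rows with parent_id in {3,4} -> alpha (id 7, depth 2).
Iteration 3: rows with parent_id in {7} -> beta (id 8, depth 3).
Iteration 4: rows with parent_id in {8} -> nu (id 9, depth 4).
Iteration 5: no rows with parent_id in {9}; recursion stops.
SUM(depth) = 0 + 1 + 1 + 2 + 3 + 4 = 11.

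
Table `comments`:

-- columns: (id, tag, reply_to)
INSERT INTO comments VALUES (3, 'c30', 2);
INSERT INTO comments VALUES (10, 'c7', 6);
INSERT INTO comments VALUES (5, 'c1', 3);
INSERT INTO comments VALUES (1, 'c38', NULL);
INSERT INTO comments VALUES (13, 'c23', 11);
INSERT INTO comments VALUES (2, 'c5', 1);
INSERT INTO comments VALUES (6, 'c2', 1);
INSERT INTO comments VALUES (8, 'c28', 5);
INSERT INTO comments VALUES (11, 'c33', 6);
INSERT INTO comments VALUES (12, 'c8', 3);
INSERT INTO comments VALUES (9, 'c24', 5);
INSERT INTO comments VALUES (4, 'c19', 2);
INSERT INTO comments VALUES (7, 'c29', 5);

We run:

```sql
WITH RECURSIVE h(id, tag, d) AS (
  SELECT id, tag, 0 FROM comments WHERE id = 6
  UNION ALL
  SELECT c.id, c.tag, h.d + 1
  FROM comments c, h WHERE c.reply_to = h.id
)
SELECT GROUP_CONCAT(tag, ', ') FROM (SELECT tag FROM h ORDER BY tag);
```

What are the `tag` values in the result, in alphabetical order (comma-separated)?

Base: id=6 (c2) at d 0.
Iteration 1: rows with reply_to in {6} -> c7 (id 10, d 1), c33 (id 11, d 1).
Iteration 2: rows with reply_to in {10,11} -> c23 (id 13, d 2).
Iteration 3: no rows with reply_to in {13}; recursion stops.

c2, c23, c33, c7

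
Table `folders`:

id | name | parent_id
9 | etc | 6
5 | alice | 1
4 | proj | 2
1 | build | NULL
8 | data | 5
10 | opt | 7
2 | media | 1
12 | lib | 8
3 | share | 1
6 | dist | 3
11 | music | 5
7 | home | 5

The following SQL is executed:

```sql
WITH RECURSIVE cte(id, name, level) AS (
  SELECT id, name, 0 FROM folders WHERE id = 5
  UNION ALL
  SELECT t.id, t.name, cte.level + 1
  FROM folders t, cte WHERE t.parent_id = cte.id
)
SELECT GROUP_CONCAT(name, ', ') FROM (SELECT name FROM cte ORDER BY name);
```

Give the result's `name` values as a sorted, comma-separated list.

alice, data, home, lib, music, opt

Base: id=5 (alice) at level 0.
Iteration 1: rows with parent_id in {5} -> home (id 7, level 1), data (id 8, level 1), music (id 11, level 1).
Iteration 2: rows with parent_id in {7,8,11} -> opt (id 10, level 2), lib (id 12, level 2).
Iteration 3: no rows with parent_id in {10,12}; recursion stops.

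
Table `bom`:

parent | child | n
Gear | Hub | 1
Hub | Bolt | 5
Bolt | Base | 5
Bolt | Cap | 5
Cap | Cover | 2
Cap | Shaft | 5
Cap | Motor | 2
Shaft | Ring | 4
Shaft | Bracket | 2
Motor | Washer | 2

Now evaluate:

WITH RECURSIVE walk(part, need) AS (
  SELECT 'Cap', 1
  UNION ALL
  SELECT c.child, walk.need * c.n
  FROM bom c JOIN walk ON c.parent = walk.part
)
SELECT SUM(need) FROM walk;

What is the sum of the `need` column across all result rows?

44

Base: (Cap, need=1).
Iteration 1: components of {Cap} -> Cover = 1*2 = 2, Motor = 1*2 = 2, Shaft = 1*5 = 5.
Iteration 2: components of {Cover,Motor,Shaft} -> Bracket = 5*2 = 10, Ring = 5*4 = 20, Washer = 2*2 = 4.
Iteration 3: no further components; recursion stops.
SUM(need) = 1 + 2 + 5 + 2 + 20 + 10 + 4 = 44.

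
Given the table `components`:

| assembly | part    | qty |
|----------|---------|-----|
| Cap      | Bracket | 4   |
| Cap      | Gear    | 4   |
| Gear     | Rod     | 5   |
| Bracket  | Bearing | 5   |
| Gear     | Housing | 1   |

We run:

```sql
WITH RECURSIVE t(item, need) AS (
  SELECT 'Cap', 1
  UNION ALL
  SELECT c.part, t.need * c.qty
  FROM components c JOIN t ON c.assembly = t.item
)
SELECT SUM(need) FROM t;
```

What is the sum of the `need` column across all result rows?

53

Base: (Cap, need=1).
Iteration 1: components of {Cap} -> Bracket = 1*4 = 4, Gear = 1*4 = 4.
Iteration 2: components of {Bracket,Gear} -> Bearing = 4*5 = 20, Housing = 4*1 = 4, Rod = 4*5 = 20.
Iteration 3: no further components; recursion stops.
SUM(need) = 1 + 4 + 4 + 20 + 20 + 4 = 53.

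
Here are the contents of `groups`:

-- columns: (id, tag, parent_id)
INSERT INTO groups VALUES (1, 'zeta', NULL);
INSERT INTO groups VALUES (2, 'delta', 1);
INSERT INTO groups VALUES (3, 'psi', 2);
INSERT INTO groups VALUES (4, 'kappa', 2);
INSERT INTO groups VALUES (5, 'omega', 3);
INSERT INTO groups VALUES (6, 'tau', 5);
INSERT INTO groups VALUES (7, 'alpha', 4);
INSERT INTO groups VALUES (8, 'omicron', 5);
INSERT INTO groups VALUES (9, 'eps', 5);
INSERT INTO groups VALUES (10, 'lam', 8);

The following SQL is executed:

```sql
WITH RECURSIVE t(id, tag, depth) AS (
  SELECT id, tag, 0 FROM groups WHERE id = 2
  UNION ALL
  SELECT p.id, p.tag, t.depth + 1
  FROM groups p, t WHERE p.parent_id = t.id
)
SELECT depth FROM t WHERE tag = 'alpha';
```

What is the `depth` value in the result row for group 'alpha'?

2

Base: id=2 (delta) at depth 0.
Iteration 1: rows with parent_id in {2} -> psi (id 3, depth 1), kappa (id 4, depth 1).
Iteration 2: rows with parent_id in {3,4} -> omega (id 5, depth 2), alpha (id 7, depth 2).
Iteration 3: rows with parent_id in {5,7} -> tau (id 6, depth 3), omicron (id 8, depth 3), eps (id 9, depth 3).
Iteration 4: rows with parent_id in {6,8,9} -> lam (id 10, depth 4).
Iteration 5: no rows with parent_id in {10}; recursion stops.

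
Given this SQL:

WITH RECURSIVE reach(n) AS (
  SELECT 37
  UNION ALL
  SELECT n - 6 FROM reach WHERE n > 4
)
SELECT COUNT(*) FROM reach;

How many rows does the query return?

Base: n=37.
Iteration 1: 37 > 4 holds -> n = 37 - 6 = 31.
Iteration 2: 31 > 4 holds -> n = 31 - 6 = 25.
Iteration 3: 25 > 4 holds -> n = 25 - 6 = 19.
Iteration 4: 19 > 4 holds -> n = 19 - 6 = 13.
Iteration 5: 13 > 4 holds -> n = 13 - 6 = 7.
Iteration 6: 7 > 4 holds -> n = 7 - 6 = 1.
Iteration 7: 1 > 4 fails; recursion stops.
Total rows emitted: 7.

7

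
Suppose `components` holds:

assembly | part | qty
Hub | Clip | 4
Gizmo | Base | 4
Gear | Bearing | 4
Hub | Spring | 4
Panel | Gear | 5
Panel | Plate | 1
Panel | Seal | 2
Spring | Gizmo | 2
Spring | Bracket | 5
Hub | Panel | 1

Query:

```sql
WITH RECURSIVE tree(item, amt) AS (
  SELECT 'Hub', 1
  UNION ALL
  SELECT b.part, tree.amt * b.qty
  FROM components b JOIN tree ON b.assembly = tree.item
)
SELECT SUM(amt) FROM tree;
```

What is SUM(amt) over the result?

98

Base: (Hub, amt=1).
Iteration 1: components of {Hub} -> Clip = 1*4 = 4, Panel = 1*1 = 1, Spring = 1*4 = 4.
Iteration 2: components of {Clip,Panel,Spring} -> Bracket = 4*5 = 20, Gear = 1*5 = 5, Gizmo = 4*2 = 8, Plate = 1*1 = 1, Seal = 1*2 = 2.
Iteration 3: components of {Bracket,Gear,Gizmo,Plate,Seal} -> Base = 8*4 = 32, Bearing = 5*4 = 20.
Iteration 4: no further components; recursion stops.
SUM(amt) = 1 + 4 + 1 + 4 + 20 + 8 + 5 + 1 + 2 + 32 + 20 = 98.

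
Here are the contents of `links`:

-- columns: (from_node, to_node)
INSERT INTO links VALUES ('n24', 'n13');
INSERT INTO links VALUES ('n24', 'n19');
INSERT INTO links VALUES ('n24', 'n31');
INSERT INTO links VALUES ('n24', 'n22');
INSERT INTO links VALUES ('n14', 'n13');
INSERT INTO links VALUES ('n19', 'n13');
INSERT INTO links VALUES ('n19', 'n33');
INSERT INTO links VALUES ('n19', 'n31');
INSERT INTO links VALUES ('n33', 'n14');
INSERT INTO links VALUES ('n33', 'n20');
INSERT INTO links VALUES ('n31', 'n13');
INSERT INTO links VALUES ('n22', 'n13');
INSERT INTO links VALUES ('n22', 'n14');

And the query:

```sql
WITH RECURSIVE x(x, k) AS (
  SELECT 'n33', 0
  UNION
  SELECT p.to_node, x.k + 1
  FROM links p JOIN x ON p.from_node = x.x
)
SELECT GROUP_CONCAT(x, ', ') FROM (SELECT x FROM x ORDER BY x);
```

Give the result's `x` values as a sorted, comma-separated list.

n13, n14, n20, n33

Base: (n33, k=0).
Iteration 1: edges from {n33} -> (n14, k=1), (n20, k=1).
Iteration 2: edges from {n14,n20} -> (n13, k=2).
Iteration 3: no outgoing edges from {n13}; recursion stops.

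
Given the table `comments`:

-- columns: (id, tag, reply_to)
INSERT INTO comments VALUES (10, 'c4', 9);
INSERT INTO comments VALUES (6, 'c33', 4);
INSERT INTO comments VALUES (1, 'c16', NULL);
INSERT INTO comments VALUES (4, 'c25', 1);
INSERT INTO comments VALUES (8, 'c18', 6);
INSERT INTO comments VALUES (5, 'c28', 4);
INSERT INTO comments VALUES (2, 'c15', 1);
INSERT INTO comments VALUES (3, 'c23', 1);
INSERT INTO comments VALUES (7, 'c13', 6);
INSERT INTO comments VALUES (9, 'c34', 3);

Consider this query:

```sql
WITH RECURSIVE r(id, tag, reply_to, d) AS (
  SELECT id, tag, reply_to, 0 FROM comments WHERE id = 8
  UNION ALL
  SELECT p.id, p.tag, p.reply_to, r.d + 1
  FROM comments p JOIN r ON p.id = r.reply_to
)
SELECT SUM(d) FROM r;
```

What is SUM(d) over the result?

6

Base: id=8 (c18), reply_to=6, d 0.
Iteration 1: join on id=6 -> c33 (id 6, reply_to=4, d 1).
Iteration 2: join on id=4 -> c25 (id 4, reply_to=1, d 2).
Iteration 3: join on id=1 -> c16 (id 1, reply_to=NULL, d 3).
Iteration 4: reply_to is NULL; no match; recursion stops.
SUM(d) = 0 + 1 + 2 + 3 = 6.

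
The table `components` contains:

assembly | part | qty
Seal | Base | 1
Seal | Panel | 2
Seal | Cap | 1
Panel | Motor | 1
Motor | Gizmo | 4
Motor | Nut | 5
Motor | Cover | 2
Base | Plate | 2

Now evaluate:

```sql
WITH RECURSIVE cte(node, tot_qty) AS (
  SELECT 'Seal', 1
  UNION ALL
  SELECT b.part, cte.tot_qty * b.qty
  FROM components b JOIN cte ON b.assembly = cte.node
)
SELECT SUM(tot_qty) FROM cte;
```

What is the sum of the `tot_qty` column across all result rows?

31

Base: (Seal, tot_qty=1).
Iteration 1: components of {Seal} -> Base = 1*1 = 1, Cap = 1*1 = 1, Panel = 1*2 = 2.
Iteration 2: components of {Base,Cap,Panel} -> Motor = 2*1 = 2, Plate = 1*2 = 2.
Iteration 3: components of {Motor,Plate} -> Cover = 2*2 = 4, Gizmo = 2*4 = 8, Nut = 2*5 = 10.
Iteration 4: no further components; recursion stops.
SUM(tot_qty) = 1 + 1 + 2 + 1 + 2 + 2 + 8 + 10 + 4 = 31.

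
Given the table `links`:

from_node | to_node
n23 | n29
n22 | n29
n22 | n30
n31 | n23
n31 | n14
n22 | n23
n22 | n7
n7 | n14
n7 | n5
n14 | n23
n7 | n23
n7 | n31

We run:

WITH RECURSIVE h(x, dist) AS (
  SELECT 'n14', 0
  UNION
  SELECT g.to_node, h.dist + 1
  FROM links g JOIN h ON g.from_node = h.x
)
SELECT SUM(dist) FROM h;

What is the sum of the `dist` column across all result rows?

3

Base: (n14, dist=0).
Iteration 1: edges from {n14} -> (n23, dist=1).
Iteration 2: edges from {n23} -> (n29, dist=2).
Iteration 3: no outgoing edges from {n29}; recursion stops.
SUM(dist) = 0 + 1 + 2 = 3.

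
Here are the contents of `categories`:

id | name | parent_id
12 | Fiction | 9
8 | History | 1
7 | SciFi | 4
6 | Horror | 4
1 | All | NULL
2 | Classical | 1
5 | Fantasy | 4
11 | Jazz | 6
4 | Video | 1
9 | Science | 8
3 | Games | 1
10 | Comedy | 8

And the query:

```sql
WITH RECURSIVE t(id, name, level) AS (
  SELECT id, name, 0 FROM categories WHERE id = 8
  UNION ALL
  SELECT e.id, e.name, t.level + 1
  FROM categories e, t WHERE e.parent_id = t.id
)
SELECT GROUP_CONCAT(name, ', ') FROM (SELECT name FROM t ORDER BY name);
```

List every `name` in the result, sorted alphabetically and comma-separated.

Comedy, Fiction, History, Science

Base: id=8 (History) at level 0.
Iteration 1: rows with parent_id in {8} -> Science (id 9, level 1), Comedy (id 10, level 1).
Iteration 2: rows with parent_id in {9,10} -> Fiction (id 12, level 2).
Iteration 3: no rows with parent_id in {12}; recursion stops.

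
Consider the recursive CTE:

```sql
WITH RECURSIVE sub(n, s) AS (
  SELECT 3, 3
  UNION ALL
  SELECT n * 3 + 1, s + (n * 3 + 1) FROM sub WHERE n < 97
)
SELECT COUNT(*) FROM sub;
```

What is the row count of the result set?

5

Base: n=3, s=3.
Iteration 1: 3 < 97 holds -> n = 3 * 3 + 1 = 10, s = 3 + 10 = 13.
Iteration 2: 10 < 97 holds -> n = 10 * 3 + 1 = 31, s = 13 + 31 = 44.
Iteration 3: 31 < 97 holds -> n = 31 * 3 + 1 = 94, s = 44 + 94 = 138.
Iteration 4: 94 < 97 holds -> n = 94 * 3 + 1 = 283, s = 138 + 283 = 421.
Iteration 5: 283 < 97 fails; recursion stops.
Total rows emitted: 5.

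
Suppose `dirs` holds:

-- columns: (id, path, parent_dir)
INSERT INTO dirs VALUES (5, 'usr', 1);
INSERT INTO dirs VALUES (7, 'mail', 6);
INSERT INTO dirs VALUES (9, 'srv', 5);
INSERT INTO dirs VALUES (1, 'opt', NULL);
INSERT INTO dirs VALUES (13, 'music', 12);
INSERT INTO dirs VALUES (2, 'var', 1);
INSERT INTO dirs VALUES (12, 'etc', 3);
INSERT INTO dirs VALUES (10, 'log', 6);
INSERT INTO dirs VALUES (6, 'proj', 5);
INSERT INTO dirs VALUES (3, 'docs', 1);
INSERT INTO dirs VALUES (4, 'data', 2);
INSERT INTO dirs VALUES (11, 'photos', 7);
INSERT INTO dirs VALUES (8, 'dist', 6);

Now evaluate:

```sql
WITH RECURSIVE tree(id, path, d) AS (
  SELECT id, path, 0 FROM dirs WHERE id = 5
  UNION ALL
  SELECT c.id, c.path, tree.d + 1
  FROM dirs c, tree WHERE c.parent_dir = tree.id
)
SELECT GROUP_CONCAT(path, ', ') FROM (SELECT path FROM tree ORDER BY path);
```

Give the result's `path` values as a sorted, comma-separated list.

Base: id=5 (usr) at d 0.
Iteration 1: rows with parent_dir in {5} -> proj (id 6, d 1), srv (id 9, d 1).
Iteration 2: rows with parent_dir in {6,9} -> mail (id 7, d 2), dist (id 8, d 2), log (id 10, d 2).
Iteration 3: rows with parent_dir in {7,8,10} -> photos (id 11, d 3).
Iteration 4: no rows with parent_dir in {11}; recursion stops.

dist, log, mail, photos, proj, srv, usr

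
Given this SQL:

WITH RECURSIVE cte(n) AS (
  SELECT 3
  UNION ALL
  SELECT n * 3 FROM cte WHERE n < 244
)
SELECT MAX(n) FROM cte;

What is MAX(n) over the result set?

729

Base: n=3.
Iteration 1: 3 < 244 holds -> n = 3 * 3 = 9.
Iteration 2: 9 < 244 holds -> n = 9 * 3 = 27.
Iteration 3: 27 < 244 holds -> n = 27 * 3 = 81.
Iteration 4: 81 < 244 holds -> n = 81 * 3 = 243.
Iteration 5: 243 < 244 holds -> n = 243 * 3 = 729.
Iteration 6: 729 < 244 fails; recursion stops.
n values: 3, 9, 27, 81, 243, 729; the maximum is 729.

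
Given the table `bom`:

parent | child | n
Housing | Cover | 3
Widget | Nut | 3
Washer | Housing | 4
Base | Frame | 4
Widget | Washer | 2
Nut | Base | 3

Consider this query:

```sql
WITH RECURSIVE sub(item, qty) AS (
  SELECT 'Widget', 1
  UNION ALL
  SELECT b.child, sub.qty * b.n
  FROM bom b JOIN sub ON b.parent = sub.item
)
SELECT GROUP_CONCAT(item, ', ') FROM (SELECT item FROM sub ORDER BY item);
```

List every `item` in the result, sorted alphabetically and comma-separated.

Base: (Widget, qty=1).
Iteration 1: components of {Widget} -> Nut = 1*3 = 3, Washer = 1*2 = 2.
Iteration 2: components of {Nut,Washer} -> Base = 3*3 = 9, Housing = 2*4 = 8.
Iteration 3: components of {Base,Housing} -> Cover = 8*3 = 24, Frame = 9*4 = 36.
Iteration 4: no further components; recursion stops.

Base, Cover, Frame, Housing, Nut, Washer, Widget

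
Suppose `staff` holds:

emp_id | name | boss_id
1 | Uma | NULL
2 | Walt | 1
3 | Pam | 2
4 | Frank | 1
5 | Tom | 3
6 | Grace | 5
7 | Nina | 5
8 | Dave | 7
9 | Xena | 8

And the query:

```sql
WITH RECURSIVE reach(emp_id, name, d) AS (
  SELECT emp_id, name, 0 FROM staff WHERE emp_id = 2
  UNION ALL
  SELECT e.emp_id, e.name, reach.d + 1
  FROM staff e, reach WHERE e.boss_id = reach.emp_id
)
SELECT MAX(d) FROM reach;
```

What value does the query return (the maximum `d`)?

5

Base: emp_id=2 (Walt) at d 0.
Iteration 1: rows with boss_id in {2} -> Pam (id 3, d 1).
Iteration 2: rows with boss_id in {3} -> Tom (id 5, d 2).
Iteration 3: rows with boss_id in {5} -> Grace (id 6, d 3), Nina (id 7, d 3).
Iteration 4: rows with boss_id in {6,7} -> Dave (id 8, d 4).
Iteration 5: rows with boss_id in {8} -> Xena (id 9, d 5).
Iteration 6: no rows with boss_id in {9}; recursion stops.
d values: 0, 1, 2, 3, 3, 4, 5; the maximum is 5.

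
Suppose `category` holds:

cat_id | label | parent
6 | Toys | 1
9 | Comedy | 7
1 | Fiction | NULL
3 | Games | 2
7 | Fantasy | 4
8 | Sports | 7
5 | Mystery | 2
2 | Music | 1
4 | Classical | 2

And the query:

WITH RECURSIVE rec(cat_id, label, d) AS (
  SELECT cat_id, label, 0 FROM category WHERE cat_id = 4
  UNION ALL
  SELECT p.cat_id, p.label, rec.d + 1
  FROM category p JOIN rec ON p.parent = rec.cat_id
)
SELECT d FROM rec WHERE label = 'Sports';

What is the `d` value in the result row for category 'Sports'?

2

Base: cat_id=4 (Classical) at d 0.
Iteration 1: rows with parent in {4} -> Fantasy (id 7, d 1).
Iteration 2: rows with parent in {7} -> Sports (id 8, d 2), Comedy (id 9, d 2).
Iteration 3: no rows with parent in {8,9}; recursion stops.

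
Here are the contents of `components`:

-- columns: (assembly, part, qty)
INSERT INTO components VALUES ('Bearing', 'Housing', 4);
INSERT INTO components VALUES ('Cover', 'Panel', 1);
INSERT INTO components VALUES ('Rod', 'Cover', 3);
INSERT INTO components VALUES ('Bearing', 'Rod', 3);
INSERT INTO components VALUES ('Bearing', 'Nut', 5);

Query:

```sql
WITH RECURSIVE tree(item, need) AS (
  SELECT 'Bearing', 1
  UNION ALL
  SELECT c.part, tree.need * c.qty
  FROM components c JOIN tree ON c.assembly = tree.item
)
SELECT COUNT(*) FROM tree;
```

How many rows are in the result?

6

Base: (Bearing, need=1).
Iteration 1: components of {Bearing} -> Housing = 1*4 = 4, Nut = 1*5 = 5, Rod = 1*3 = 3.
Iteration 2: components of {Housing,Nut,Rod} -> Cover = 3*3 = 9.
Iteration 3: components of {Cover} -> Panel = 9*1 = 9.
Iteration 4: no further components; recursion stops.
Total rows emitted: 6.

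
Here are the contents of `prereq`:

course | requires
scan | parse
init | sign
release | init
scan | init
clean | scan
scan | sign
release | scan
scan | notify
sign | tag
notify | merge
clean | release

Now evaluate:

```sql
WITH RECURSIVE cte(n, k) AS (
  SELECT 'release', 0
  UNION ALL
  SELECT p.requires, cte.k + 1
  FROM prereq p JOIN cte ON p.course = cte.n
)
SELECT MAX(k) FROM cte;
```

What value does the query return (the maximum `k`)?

Base: (release, k=0).
Iteration 1: edges from {release} -> (init, k=1), (scan, k=1).
Iteration 2: edges from {init,scan} -> (init, k=2), (notify, k=2), (parse, k=2), (sign, k=2) x2. [UNION ALL keeps all 5 new rows, including repeats]
Iteration 3: edges from {init,notify,parse,sign} -> (merge, k=3), (sign, k=3), (tag, k=3) x2. [UNION ALL keeps all 4 new rows, including repeats]
Iteration 4: edges from {merge,sign,tag} -> (tag, k=4).
Iteration 5: no outgoing edges from {tag}; recursion stops.
k values: 0, 1, 1, 2, 2, 2, 2, 2, 3, 3, 3, 3, 4; the maximum is 4.

4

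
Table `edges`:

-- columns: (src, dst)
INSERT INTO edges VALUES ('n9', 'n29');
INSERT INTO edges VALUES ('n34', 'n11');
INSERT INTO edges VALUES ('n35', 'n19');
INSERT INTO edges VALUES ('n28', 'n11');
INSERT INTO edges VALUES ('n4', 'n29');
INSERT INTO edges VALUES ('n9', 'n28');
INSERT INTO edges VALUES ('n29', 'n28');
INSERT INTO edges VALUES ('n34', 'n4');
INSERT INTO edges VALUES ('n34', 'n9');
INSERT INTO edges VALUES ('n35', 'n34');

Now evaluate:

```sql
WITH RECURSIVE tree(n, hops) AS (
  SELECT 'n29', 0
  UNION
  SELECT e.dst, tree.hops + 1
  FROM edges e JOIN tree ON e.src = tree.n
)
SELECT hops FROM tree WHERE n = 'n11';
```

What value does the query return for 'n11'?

Base: (n29, hops=0).
Iteration 1: edges from {n29} -> (n28, hops=1).
Iteration 2: edges from {n28} -> (n11, hops=2).
Iteration 3: no outgoing edges from {n11}; recursion stops.

2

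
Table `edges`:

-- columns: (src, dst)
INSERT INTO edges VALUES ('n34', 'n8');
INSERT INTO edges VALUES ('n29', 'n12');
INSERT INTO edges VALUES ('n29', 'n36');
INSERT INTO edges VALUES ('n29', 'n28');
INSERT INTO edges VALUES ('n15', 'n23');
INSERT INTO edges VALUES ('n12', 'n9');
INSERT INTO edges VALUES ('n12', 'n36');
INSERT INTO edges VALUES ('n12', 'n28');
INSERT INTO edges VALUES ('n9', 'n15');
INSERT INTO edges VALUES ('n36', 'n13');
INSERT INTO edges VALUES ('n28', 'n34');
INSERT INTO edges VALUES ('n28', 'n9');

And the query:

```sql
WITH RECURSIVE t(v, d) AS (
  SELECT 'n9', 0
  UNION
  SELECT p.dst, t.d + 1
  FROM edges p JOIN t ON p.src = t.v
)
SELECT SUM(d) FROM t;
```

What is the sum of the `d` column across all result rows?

Base: (n9, d=0).
Iteration 1: edges from {n9} -> (n15, d=1).
Iteration 2: edges from {n15} -> (n23, d=2).
Iteration 3: no outgoing edges from {n23}; recursion stops.
SUM(d) = 0 + 1 + 2 = 3.

3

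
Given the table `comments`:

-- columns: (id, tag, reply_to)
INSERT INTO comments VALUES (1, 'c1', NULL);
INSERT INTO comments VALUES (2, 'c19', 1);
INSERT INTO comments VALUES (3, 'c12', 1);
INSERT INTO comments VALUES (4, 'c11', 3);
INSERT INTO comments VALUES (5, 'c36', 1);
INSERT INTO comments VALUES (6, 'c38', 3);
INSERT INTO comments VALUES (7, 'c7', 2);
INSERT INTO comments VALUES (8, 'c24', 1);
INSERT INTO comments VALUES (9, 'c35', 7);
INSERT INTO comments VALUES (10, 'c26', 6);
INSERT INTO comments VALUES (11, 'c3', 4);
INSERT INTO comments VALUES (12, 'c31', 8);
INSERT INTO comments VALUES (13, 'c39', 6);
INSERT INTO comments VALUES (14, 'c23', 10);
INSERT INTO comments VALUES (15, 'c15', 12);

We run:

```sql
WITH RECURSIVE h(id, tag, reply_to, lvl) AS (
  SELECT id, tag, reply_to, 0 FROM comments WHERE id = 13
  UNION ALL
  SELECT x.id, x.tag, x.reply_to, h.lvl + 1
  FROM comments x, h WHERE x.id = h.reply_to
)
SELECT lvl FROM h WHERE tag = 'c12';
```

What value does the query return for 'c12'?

2

Base: id=13 (c39), reply_to=6, lvl 0.
Iteration 1: join on id=6 -> c38 (id 6, reply_to=3, lvl 1).
Iteration 2: join on id=3 -> c12 (id 3, reply_to=1, lvl 2).
Iteration 3: join on id=1 -> c1 (id 1, reply_to=NULL, lvl 3).
Iteration 4: reply_to is NULL; no match; recursion stops.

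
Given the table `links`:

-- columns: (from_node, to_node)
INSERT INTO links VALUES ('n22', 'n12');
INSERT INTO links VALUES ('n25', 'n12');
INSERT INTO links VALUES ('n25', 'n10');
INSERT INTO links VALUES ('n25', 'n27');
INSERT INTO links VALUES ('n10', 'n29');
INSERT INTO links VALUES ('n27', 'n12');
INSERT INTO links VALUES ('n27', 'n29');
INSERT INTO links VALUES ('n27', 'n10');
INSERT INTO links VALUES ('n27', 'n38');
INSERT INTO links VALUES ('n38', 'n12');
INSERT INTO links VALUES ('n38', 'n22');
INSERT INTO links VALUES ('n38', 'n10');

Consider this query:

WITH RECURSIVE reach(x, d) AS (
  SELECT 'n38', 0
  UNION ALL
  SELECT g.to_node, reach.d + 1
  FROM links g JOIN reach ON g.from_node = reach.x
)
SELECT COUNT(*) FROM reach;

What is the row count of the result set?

Base: (n38, d=0).
Iteration 1: edges from {n38} -> (n10, d=1), (n12, d=1), (n22, d=1).
Iteration 2: edges from {n10,n12,n22} -> (n12, d=2), (n29, d=2).
Iteration 3: no outgoing edges from {n12,n29}; recursion stops.
Total rows emitted: 6.

6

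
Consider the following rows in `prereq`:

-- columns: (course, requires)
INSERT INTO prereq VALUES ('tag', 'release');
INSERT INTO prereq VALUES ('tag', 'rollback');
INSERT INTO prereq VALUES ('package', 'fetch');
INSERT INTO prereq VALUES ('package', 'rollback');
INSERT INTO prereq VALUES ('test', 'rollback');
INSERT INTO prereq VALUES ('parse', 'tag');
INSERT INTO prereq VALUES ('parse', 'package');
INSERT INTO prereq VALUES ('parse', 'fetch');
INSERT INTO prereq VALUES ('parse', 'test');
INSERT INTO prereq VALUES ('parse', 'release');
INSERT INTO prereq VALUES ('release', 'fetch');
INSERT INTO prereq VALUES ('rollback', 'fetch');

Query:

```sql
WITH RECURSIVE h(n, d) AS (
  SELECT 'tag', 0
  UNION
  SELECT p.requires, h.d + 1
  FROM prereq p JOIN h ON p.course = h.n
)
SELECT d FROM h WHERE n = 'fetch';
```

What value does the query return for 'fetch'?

Base: (tag, d=0).
Iteration 1: edges from {tag} -> (release, d=1), (rollback, d=1).
Iteration 2: edges from {release,rollback} -> (fetch, d=2). [UNION drops 1 duplicate row(s)]
Iteration 3: no outgoing edges from {fetch}; recursion stops.

2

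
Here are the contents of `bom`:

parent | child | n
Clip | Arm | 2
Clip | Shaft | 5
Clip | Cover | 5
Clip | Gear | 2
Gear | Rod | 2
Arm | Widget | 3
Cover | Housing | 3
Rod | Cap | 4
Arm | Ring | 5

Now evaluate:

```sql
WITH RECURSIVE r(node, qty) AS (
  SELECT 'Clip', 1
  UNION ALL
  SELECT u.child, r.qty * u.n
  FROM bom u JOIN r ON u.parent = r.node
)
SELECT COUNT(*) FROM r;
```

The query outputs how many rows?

10

Base: (Clip, qty=1).
Iteration 1: components of {Clip} -> Arm = 1*2 = 2, Cover = 1*5 = 5, Gear = 1*2 = 2, Shaft = 1*5 = 5.
Iteration 2: components of {Arm,Cover,Gear,Shaft} -> Housing = 5*3 = 15, Ring = 2*5 = 10, Rod = 2*2 = 4, Widget = 2*3 = 6.
Iteration 3: components of {Housing,Ring,Rod,Widget} -> Cap = 4*4 = 16.
Iteration 4: no further components; recursion stops.
Total rows emitted: 10.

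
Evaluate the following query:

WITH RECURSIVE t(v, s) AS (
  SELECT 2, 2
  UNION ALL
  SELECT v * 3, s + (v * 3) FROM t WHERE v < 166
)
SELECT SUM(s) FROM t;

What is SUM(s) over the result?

1086

Base: v=2, s=2.
Iteration 1: 2 < 166 holds -> v = 2 * 3 = 6, s = 2 + 6 = 8.
Iteration 2: 6 < 166 holds -> v = 6 * 3 = 18, s = 8 + 18 = 26.
Iteration 3: 18 < 166 holds -> v = 18 * 3 = 54, s = 26 + 54 = 80.
Iteration 4: 54 < 166 holds -> v = 54 * 3 = 162, s = 80 + 162 = 242.
Iteration 5: 162 < 166 holds -> v = 162 * 3 = 486, s = 242 + 486 = 728.
Iteration 6: 486 < 166 fails; recursion stops.
SUM(s) = 2 + 8 + 26 + 80 + 242 + 728 = 1086.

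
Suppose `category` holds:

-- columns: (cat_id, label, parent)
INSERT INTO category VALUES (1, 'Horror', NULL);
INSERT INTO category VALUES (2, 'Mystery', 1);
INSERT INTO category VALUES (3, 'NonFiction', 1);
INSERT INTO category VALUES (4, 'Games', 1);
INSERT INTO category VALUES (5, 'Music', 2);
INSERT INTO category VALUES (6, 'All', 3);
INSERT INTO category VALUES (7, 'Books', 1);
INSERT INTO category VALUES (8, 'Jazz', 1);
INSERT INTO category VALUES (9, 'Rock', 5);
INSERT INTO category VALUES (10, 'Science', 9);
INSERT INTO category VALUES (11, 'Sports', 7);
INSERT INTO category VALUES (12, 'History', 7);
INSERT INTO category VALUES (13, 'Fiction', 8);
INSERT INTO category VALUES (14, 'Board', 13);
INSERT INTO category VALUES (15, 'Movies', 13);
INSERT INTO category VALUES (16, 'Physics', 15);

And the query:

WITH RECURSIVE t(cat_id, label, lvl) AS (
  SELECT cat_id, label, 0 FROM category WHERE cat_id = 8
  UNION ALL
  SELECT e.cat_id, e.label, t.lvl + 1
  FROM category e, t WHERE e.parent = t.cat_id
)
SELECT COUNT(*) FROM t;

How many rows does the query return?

Base: cat_id=8 (Jazz) at lvl 0.
Iteration 1: rows with parent in {8} -> Fiction (id 13, lvl 1).
Iteration 2: rows with parent in {13} -> Board (id 14, lvl 2), Movies (id 15, lvl 2).
Iteration 3: rows with parent in {14,15} -> Physics (id 16, lvl 3).
Iteration 4: no rows with parent in {16}; recursion stops.
Total rows emitted: 5.

5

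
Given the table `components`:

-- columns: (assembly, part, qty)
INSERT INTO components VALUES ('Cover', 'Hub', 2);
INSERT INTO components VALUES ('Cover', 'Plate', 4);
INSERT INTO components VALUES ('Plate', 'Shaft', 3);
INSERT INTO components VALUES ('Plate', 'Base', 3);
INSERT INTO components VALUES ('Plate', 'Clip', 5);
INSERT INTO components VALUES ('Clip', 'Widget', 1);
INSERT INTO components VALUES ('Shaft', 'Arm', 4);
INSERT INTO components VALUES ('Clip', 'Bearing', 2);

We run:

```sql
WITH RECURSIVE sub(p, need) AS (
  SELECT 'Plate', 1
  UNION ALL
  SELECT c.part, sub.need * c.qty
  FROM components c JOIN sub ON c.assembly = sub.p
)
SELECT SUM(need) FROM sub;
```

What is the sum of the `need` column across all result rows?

39

Base: (Plate, need=1).
Iteration 1: components of {Plate} -> Base = 1*3 = 3, Clip = 1*5 = 5, Shaft = 1*3 = 3.
Iteration 2: components of {Base,Clip,Shaft} -> Arm = 3*4 = 12, Bearing = 5*2 = 10, Widget = 5*1 = 5.
Iteration 3: no further components; recursion stops.
SUM(need) = 1 + 3 + 3 + 5 + 12 + 5 + 10 = 39.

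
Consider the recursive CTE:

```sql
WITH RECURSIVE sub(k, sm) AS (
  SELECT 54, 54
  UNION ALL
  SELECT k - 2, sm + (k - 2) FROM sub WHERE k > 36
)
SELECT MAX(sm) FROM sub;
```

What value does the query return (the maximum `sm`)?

Base: k=54, sm=54.
Iteration 1: 54 > 36 holds -> k = 54 - 2 = 52, sm = 54 + 52 = 106.
Iteration 2: 52 > 36 holds -> k = 52 - 2 = 50, sm = 106 + 50 = 156.
Iteration 3: 50 > 36 holds -> k = 50 - 2 = 48, sm = 156 + 48 = 204.
Iteration 4: 48 > 36 holds -> k = 48 - 2 = 46, sm = 204 + 46 = 250.
Iteration 5: 46 > 36 holds -> k = 46 - 2 = 44, sm = 250 + 44 = 294.
Iteration 6: 44 > 36 holds -> k = 44 - 2 = 42, sm = 294 + 42 = 336.
Iteration 7: 42 > 36 holds -> k = 42 - 2 = 40, sm = 336 + 40 = 376.
Iteration 8: 40 > 36 holds -> k = 40 - 2 = 38, sm = 376 + 38 = 414.
Iteration 9: 38 > 36 holds -> k = 38 - 2 = 36, sm = 414 + 36 = 450.
Iteration 10: 36 > 36 fails; recursion stops.
sm values: 54, 106, 156, 204, 250, 294, 336, 376, 414, 450; the maximum is 450.

450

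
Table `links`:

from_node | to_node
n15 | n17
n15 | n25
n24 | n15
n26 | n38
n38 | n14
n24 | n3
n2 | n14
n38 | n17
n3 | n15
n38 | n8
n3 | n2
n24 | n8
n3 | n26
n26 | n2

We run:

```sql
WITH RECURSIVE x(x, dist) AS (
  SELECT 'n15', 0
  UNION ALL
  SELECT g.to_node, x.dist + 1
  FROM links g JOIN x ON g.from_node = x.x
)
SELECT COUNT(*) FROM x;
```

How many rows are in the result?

Base: (n15, dist=0).
Iteration 1: edges from {n15} -> (n17, dist=1), (n25, dist=1).
Iteration 2: no outgoing edges from {n17,n25}; recursion stops.
Total rows emitted: 3.

3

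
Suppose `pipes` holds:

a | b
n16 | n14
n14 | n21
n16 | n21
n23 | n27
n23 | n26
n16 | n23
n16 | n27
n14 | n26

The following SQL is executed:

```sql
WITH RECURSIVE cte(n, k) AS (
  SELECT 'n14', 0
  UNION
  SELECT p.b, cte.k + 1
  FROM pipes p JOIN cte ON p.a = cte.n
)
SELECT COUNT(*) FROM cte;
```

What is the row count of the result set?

3

Base: (n14, k=0).
Iteration 1: edges from {n14} -> (n21, k=1), (n26, k=1).
Iteration 2: no outgoing edges from {n21,n26}; recursion stops.
Total rows emitted: 3.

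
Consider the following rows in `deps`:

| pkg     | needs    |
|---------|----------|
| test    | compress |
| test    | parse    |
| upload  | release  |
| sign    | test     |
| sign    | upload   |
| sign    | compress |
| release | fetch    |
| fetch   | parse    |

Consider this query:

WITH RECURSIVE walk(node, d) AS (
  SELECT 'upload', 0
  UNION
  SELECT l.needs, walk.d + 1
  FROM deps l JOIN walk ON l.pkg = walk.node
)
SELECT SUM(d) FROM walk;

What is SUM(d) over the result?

Base: (upload, d=0).
Iteration 1: edges from {upload} -> (release, d=1).
Iteration 2: edges from {release} -> (fetch, d=2).
Iteration 3: edges from {fetch} -> (parse, d=3).
Iteration 4: no outgoing edges from {parse}; recursion stops.
SUM(d) = 0 + 1 + 2 + 3 = 6.

6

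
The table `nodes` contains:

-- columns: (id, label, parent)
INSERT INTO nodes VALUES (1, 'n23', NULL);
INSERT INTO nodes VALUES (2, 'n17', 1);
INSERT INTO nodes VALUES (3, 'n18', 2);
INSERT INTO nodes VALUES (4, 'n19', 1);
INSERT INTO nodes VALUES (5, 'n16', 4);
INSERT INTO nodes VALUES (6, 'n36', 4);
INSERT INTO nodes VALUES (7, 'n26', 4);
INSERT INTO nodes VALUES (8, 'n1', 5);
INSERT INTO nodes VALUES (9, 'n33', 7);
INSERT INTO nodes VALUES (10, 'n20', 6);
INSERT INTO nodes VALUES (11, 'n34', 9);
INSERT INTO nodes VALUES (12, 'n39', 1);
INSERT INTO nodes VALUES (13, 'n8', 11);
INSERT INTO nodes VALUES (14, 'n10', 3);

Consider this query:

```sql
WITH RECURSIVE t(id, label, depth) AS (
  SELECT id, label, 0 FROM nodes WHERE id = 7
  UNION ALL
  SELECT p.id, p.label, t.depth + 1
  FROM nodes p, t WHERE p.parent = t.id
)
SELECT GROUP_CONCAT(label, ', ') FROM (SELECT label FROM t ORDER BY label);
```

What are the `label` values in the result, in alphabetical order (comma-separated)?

n26, n33, n34, n8

Base: id=7 (n26) at depth 0.
Iteration 1: rows with parent in {7} -> n33 (id 9, depth 1).
Iteration 2: rows with parent in {9} -> n34 (id 11, depth 2).
Iteration 3: rows with parent in {11} -> n8 (id 13, depth 3).
Iteration 4: no rows with parent in {13}; recursion stops.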